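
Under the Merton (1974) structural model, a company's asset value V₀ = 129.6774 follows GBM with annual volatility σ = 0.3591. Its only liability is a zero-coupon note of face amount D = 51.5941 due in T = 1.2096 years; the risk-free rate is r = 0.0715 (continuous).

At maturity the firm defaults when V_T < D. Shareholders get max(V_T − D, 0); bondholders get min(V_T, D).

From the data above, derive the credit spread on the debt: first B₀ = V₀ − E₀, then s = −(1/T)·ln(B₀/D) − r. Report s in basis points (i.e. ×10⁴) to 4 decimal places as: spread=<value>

With assets at 129.6774 and a single debt payment of 51.5941 at 1.2096 years:
d₁ = [ln(V₀/D) + (r + σ²/2)T] / (σ√T)
   = [ln(129.6774/51.5941) + (0.0715 + 0.5·0.3591²)·1.2096] / (0.3591·√1.2096)
   = [0.921643 + 0.164477] / 0.394945 = 2.750055
d₂ = d₁ − σ√T = 2.750055 − 0.394945 = 2.355110
N(d₁) = 0.997021,  N(d₂) = 0.990741,  e^(−rT) = 0.917148
E₀ = V₀·N(d₁) − D·e^(−rT)·N(d₂)
   = 129.6774·0.997021 − 51.5941·0.917148·0.990741 = 82.409742
B₀ = V₀ − E₀ = 129.6774 − 82.409742 = 47.267658
spread = −(1/T)·ln(B₀/D) − r = −(1/1.2096)·ln(47.267658/51.5941) − 0.0715 = 0.00090495
in basis points: 0.00090495 × 10⁴ = 9.0495 bp

spread=9.0495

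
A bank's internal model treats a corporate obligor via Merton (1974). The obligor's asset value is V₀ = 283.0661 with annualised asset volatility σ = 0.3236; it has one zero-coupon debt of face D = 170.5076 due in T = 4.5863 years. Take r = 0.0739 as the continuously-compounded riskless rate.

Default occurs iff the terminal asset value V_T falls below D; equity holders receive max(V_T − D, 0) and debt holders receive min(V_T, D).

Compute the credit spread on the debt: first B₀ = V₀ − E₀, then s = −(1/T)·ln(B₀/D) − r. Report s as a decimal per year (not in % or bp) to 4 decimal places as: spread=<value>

spread=0.0122

With assets at 283.0661 and a single debt payment of 170.5076 at 4.5863 years:
d₁ = [ln(V₀/D) + (r + σ²/2)T] / (σ√T)
   = [ln(283.0661/170.5076) + (0.0739 + 0.5·0.3236²)·4.5863] / (0.3236·√4.5863)
   = [0.506901 + 0.579059] / 0.693010 = 1.567018
d₂ = d₁ − σ√T = 1.567018 − 0.693010 = 0.874008
N(d₁) = 0.941445,  N(d₂) = 0.808943,  e^(−rT) = 0.712534
E₀ = V₀·N(d₁) − D·e^(−rT)·N(d₂)
   = 283.0661·0.941445 − 170.5076·0.712534·0.808943 = 168.210618
B₀ = V₀ − E₀ = 283.0661 − 168.210618 = 114.855482
spread = −(1/T)·ln(B₀/D) − r = −(1/4.5863)·ln(114.855482/170.5076) − 0.0739 = 0.01224901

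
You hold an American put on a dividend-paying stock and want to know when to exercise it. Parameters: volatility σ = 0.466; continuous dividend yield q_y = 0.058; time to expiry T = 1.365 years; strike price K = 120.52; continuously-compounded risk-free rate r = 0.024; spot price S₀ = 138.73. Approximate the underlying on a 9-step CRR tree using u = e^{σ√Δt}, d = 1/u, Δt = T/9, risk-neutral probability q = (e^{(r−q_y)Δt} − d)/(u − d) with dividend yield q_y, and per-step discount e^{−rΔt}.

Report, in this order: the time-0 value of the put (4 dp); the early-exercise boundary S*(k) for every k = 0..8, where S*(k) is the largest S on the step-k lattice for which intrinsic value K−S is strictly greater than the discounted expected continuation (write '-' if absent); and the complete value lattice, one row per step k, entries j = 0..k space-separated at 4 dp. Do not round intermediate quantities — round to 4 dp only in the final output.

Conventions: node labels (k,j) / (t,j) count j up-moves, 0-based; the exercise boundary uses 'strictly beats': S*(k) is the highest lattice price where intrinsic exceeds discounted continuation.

Δt=0.15167  u=1.19899  d=0.83403  q=0.44066  discount=0.99637
step 9 (expiry): payoffs max(K−S,0) = 93.4290 81.5745 64.5327 40.0337 4.8144 0.0000 0.0000 0.0000 0.0000 0.0000
step 8: (k=8,j=0): S=32.4819, K−S=88.0381, hold=87.8847 ⇒ V=88.0381 exercise | (k=8,j=1): S=46.6953, K−S=73.8247, hold=73.7957 ⇒ V=73.8247 exercise | (k=8,j=2): S=67.1283, K−S=53.3917, hold=53.5417 ⇒ V=53.5417 continue | (k=8,j=3): S=96.5024, K−S=24.0176, hold=24.4249 ⇒ V=24.4249 continue | (k=8,j=4): S=138.7300, K−S=0.0000, hold=2.6831 ⇒ V=2.6831 continue | (k=8,j=5): S=199.4356, K−S=0.0000, hold=0.0000 ⇒ V=0.0000 continue | (k=8,j=6): S=286.7049, K−S=0.0000, hold=0.0000 ⇒ V=0.0000 continue | (k=8,j=7): S=412.1615, K−S=0.0000, hold=0.0000 ⇒ V=0.0000 continue | (k=8,j=8): S=592.5155, K−S=0.0000, hold=0.0000 ⇒ V=0.0000 continue  boundary S*=46.6953
step 7: (k=7,j=0): S=38.9455, K−S=81.5745, hold=81.4777 ⇒ V=81.5745 exercise | (k=7,j=1): S=55.9873, K−S=64.5327, hold=64.6510 ⇒ V=64.6510 continue | (k=7,j=2): S=80.4863, K−S=40.0337, hold=40.5632 ⇒ V=40.5632 continue | (k=7,j=3): S=115.7056, K−S=4.8144, hold=14.7902 ⇒ V=14.7902 continue | (k=7,j=4): S=166.3361, K−S=0.0000, hold=1.4953 ⇒ V=1.4953 continue | (k=7,j=5): S=239.1216, K−S=0.0000, hold=0.0000 ⇒ V=0.0000 continue | (k=7,j=6): S=343.7567, K−S=0.0000, hold=0.0000 ⇒ V=0.0000 continue | (k=7,j=7): S=494.1782, K−S=0.0000, hold=0.0000 ⇒ V=0.0000 continue  boundary S*=38.9455
step 6: (k=6,j=0): S=46.6953, K−S=73.8247, hold=73.8477 ⇒ V=73.8477 continue | (k=6,j=1): S=67.1283, K−S=53.3917, hold=53.8401 ⇒ V=53.8401 continue | (k=6,j=2): S=96.5024, K−S=24.0176, hold=29.0999 ⇒ V=29.0999 continue | (k=6,j=3): S=138.7300, K−S=0.0000, hold=8.8992 ⇒ V=8.8992 continue | (k=6,j=4): S=199.4356, K−S=0.0000, hold=0.8334 ⇒ V=0.8334 continue | (k=6,j=5): S=286.7049, K−S=0.0000, hold=0.0000 ⇒ V=0.0000 continue | (k=6,j=6): S=412.1615, K−S=0.0000, hold=0.0000 ⇒ V=0.0000 continue  boundary S*=-
step 5: (k=5,j=0): S=55.9873, K−S=64.5327, hold=64.7948 ⇒ V=64.7948 continue | (k=5,j=1): S=80.4863, K−S=40.0337, hold=42.7821 ⇒ V=42.7821 continue | (k=5,j=2): S=115.7056, K−S=4.8144, hold=20.1249 ⇒ V=20.1249 continue | (k=5,j=3): S=166.3361, K−S=0.0000, hold=5.3255 ⇒ V=5.3255 continue | (k=5,j=4): S=239.1216, K−S=0.0000, hold=0.4644 ⇒ V=0.4644 continue | (k=5,j=5): S=343.7567, K−S=0.0000, hold=0.0000 ⇒ V=0.0000 continue  boundary S*=-
step 4: (k=4,j=0): S=67.1283, K−S=53.3917, hold=54.8945 ⇒ V=54.8945 continue | (k=4,j=1): S=96.5024, K−S=24.0176, hold=32.6788 ⇒ V=32.6788 continue | (k=4,j=2): S=138.7300, K−S=0.0000, hold=13.5539 ⇒ V=13.5539 continue | (k=4,j=3): S=199.4356, K−S=0.0000, hold=3.1718 ⇒ V=3.1718 continue | (k=4,j=4): S=286.7049, K−S=0.0000, hold=0.2588 ⇒ V=0.2588 continue  boundary S*=-
step 3: (k=3,j=0): S=80.4863, K−S=40.0337, hold=44.9410 ⇒ V=44.9410 continue | (k=3,j=1): S=115.7056, K−S=4.8144, hold=24.1631 ⇒ V=24.1631 continue | (k=3,j=2): S=166.3361, K−S=0.0000, hold=8.9463 ⇒ V=8.9463 continue | (k=3,j=3): S=239.1216, K−S=0.0000, hold=1.8813 ⇒ V=1.8813 continue  boundary S*=-
step 2: (k=2,j=0): S=96.5024, K−S=24.0176, hold=35.6550 ⇒ V=35.6550 continue | (k=2,j=1): S=138.7300, K−S=0.0000, hold=17.3942 ⇒ V=17.3942 continue | (k=2,j=2): S=199.4356, K−S=0.0000, hold=5.8119 ⇒ V=5.8119 continue  boundary S*=-
step 1: (k=1,j=0): S=115.7056, K−S=4.8144, hold=27.5079 ⇒ V=27.5079 continue | (k=1,j=1): S=166.3361, K−S=0.0000, hold=12.2457 ⇒ V=12.2457 continue  boundary S*=-
step 0: (k=0,j=0): S=138.7300, K−S=0.0000, hold=20.7069 ⇒ V=20.7069 continue  boundary S*=-

price = 20.7069
boundary = - - - - - - - 38.9455 46.6953
tree:
20.7069
27.5079 12.2457
35.6550 17.3942 5.8119
44.9410 24.1631 8.9463 1.8813
54.8945 32.6788 13.5539 3.1718 0.2588
64.7948 42.7821 20.1249 5.3255 0.4644 0.0000
73.8477 53.8401 29.0999 8.8992 0.8334 0.0000 0.0000
81.5745 64.6510 40.5632 14.7902 1.4953 0.0000 0.0000 0.0000
88.0381 73.8247 53.5417 24.4249 2.6831 0.0000 0.0000 0.0000 0.0000
93.4290 81.5745 64.5327 40.0337 4.8144 0.0000 0.0000 0.0000 0.0000 0.0000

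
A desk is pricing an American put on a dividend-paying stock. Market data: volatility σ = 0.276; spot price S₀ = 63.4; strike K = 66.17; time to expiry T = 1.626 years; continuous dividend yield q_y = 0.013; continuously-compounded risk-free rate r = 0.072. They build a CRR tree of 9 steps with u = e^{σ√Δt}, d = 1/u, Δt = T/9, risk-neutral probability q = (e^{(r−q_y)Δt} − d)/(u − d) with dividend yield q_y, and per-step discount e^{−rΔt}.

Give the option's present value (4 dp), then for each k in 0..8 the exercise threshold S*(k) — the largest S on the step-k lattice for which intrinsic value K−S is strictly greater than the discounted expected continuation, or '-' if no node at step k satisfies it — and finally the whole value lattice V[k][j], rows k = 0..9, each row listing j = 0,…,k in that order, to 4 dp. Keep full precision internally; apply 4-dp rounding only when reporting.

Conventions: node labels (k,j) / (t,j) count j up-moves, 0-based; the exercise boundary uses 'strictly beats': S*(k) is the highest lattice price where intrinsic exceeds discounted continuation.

params: Δt=0.18067 u=1.12447 d=0.88931 q=0.51627 e^(-rΔt)=0.98708
t_9 payoffs: 44.1127 38.2800 30.9048 21.5794 9.7880 0.0000 0.0000 0.0000 0.0000 0.0000
t_8: node(8,0) S=24.8028 payoff=41.3672 vs cont=40.5702 → 41.3672 [stop]  node(8,1) S=31.3616 payoff=34.8084 vs cont=34.0269 → 34.8084 [stop]  node(8,2) S=39.6547 payoff=26.5153 vs cont=25.7532 → 26.5153 [stop]  node(8,3) S=50.1409 payoff=16.0291 vs cont=15.2916 → 16.0291 [stop]  node(8,4) S=63.4000 payoff=2.7700 vs cont=4.6735 → 4.6735 [wait]  node(8,5) S=80.1653 payoff=0.0000 vs cont=0.0000 → 0.0000 [wait]  node(8,6) S=101.3640 payoff=0.0000 vs cont=0.0000 → 0.0000 [wait]  node(8,7) S=128.1684 payoff=0.0000 vs cont=0.0000 → 0.0000 [wait]  node(8,8) S=162.0609 payoff=0.0000 vs cont=0.0000 → 0.0000 [wait]  ⇒ S*(8)=50.1409
t_7: node(7,0) S=27.8900 payoff=38.2800 vs cont=37.4902 → 38.2800 [stop]  node(7,1) S=35.2652 payoff=30.9048 vs cont=30.1324 → 30.9048 [stop]  node(7,2) S=44.5906 payoff=21.5794 vs cont=20.8288 → 21.5794 [stop]  node(7,3) S=56.3820 payoff=9.7880 vs cont=10.0351 → 10.0351 [wait]  node(7,4) S=71.2915 payoff=0.0000 vs cont=2.2315 → 2.2315 [wait]  node(7,5) S=90.1436 payoff=0.0000 vs cont=0.0000 → 0.0000 [wait]  node(7,6) S=113.9810 payoff=0.0000 vs cont=0.0000 → 0.0000 [wait]  node(7,7) S=144.1218 payoff=0.0000 vs cont=0.0000 → 0.0000 [wait]  ⇒ S*(7)=44.5906
t_6: node(6,0) S=31.3616 payoff=34.8084 vs cont=34.0269 → 34.8084 [stop]  node(6,1) S=39.6547 payoff=26.5153 vs cont=25.7532 → 26.5153 [stop]  node(6,2) S=50.1409 payoff=16.0291 vs cont=15.4175 → 16.0291 [stop]  node(6,3) S=63.4000 payoff=2.7700 vs cont=5.9287 → 5.9287 [wait]  node(6,4) S=80.1653 payoff=0.0000 vs cont=1.0655 → 1.0655 [wait]  node(6,5) S=101.3640 payoff=0.0000 vs cont=0.0000 → 0.0000 [wait]  node(6,6) S=128.1684 payoff=0.0000 vs cont=0.0000 → 0.0000 [wait]  ⇒ S*(6)=50.1409
t_5: node(5,0) S=35.2652 payoff=30.9048 vs cont=30.1324 → 30.9048 [stop]  node(5,1) S=44.5906 payoff=21.5794 vs cont=20.8288 → 21.5794 [stop]  node(5,2) S=56.3820 payoff=9.7880 vs cont=10.6747 → 10.6747 [wait]  node(5,3) S=71.2915 payoff=0.0000 vs cont=3.3738 → 3.3738 [wait]  node(5,4) S=90.1436 payoff=0.0000 vs cont=0.5087 → 0.5087 [wait]  node(5,5) S=113.9810 payoff=0.0000 vs cont=0.0000 → 0.0000 [wait]  ⇒ S*(5)=44.5906
t_4: node(4,0) S=39.6547 payoff=26.5153 vs cont=25.7532 → 26.5153 [stop]  node(4,1) S=50.1409 payoff=16.0291 vs cont=15.7435 → 16.0291 [stop]  node(4,2) S=63.4000 payoff=2.7700 vs cont=6.8162 → 6.8162 [wait]  node(4,3) S=80.1653 payoff=0.0000 vs cont=1.8701 → 1.8701 [wait]  node(4,4) S=101.3640 payoff=0.0000 vs cont=0.2429 → 0.2429 [wait]  ⇒ S*(4)=50.1409
t_3: node(3,0) S=44.5906 payoff=21.5794 vs cont=20.8288 → 21.5794 [stop]  node(3,1) S=56.3820 payoff=9.7880 vs cont=11.1270 → 11.1270 [wait]  node(3,2) S=71.2915 payoff=0.0000 vs cont=4.2076 → 4.2076 [wait]  node(3,3) S=90.1436 payoff=0.0000 vs cont=1.0167 → 1.0167 [wait]  ⇒ S*(3)=44.5906
t_2: node(2,0) S=50.1409 payoff=16.0291 vs cont=15.9740 → 16.0291 [stop]  node(2,1) S=63.4000 payoff=2.7700 vs cont=7.4571 → 7.4571 [wait]  node(2,2) S=80.1653 payoff=0.0000 vs cont=2.5271 → 2.5271 [wait]  ⇒ S*(2)=50.1409
t_1: node(1,0) S=56.3820 payoff=9.7880 vs cont=11.4536 → 11.4536 [wait]  node(1,1) S=71.2915 payoff=0.0000 vs cont=4.8484 → 4.8484 [wait]  ⇒ S*(1)=-
t_0: node(0,0) S=63.4000 payoff=2.7700 vs cont=7.9395 → 7.9395 [wait]  ⇒ S*(0)=-

price = 7.9395
boundary = - - 50.1409 44.5906 50.1409 44.5906 50.1409 44.5906 50.1409
tree:
7.9395
11.4536 4.8484
16.0291 7.4571 2.5271
21.5794 11.1270 4.2076 1.0167
26.5153 16.0291 6.8162 1.8701 0.2429
30.9048 21.5794 10.6747 3.3738 0.5087 0.0000
34.8084 26.5153 16.0291 5.9287 1.0655 0.0000 0.0000
38.2800 30.9048 21.5794 10.0351 2.2315 0.0000 0.0000 0.0000
41.3672 34.8084 26.5153 16.0291 4.6735 0.0000 0.0000 0.0000 0.0000
44.1127 38.2800 30.9048 21.5794 9.7880 0.0000 0.0000 0.0000 0.0000 0.0000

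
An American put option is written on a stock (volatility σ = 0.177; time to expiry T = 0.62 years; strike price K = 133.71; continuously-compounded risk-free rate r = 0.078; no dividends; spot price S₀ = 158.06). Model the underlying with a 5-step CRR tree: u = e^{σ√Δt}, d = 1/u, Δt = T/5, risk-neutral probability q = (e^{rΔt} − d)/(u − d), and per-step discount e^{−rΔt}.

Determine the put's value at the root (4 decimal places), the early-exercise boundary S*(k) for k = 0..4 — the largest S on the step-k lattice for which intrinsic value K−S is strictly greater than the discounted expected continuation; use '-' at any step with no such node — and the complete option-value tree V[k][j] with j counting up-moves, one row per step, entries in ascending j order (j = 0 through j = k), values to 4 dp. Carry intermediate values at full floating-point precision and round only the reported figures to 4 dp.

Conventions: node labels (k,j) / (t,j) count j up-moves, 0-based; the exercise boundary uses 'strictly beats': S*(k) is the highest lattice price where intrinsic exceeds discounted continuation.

Δt=0.12400, u=1.06431, d=0.93957, q=0.56234, disc=e^(-rΔt)=0.99037
k=5 terminal: V=max(K-S,0) → 17.9714 2.6061 0.0000 0.0000 0.0000 0.0000
k=4: j=0 S=123.1819 intr=10.5281 cont=9.2411 V=10.5281[EX]; j=1 S=139.5354 intr=0.0000 cont=1.1296 V=1.1296[hold]; j=2 S=158.0600 intr=0.0000 cont=0.0000 V=0.0000[hold]; j=3 S=179.0439 intr=0.0000 cont=0.0000 V=0.0000[hold]; j=4 S=202.8136 intr=0.0000 cont=0.0000 V=0.0000[hold]  S*(4)=123.1819
k=3: j=0 S=131.1039 intr=2.6061 cont=5.1925 V=5.1925[hold]; j=1 S=148.5092 intr=0.0000 cont=0.4896 V=0.4896[hold]; j=2 S=168.2251 intr=0.0000 cont=0.0000 V=0.0000[hold]; j=3 S=190.5585 intr=0.0000 cont=0.0000 V=0.0000[hold]  S*(3)=-
k=2: j=0 S=139.5354 intr=0.0000 cont=2.5234 V=2.5234[hold]; j=1 S=158.0600 intr=0.0000 cont=0.2122 V=0.2122[hold]; j=2 S=179.0439 intr=0.0000 cont=0.0000 V=0.0000[hold]  S*(2)=-
k=1: j=0 S=148.5092 intr=0.0000 cont=1.2119 V=1.2119[hold]; j=1 S=168.2251 intr=0.0000 cont=0.0920 V=0.0920[hold]  S*(1)=-
k=0: j=0 S=158.0600 intr=0.0000 cont=0.5765 V=0.5765[hold]  S*(0)=-

price = 0.5765
boundary = - - - - 123.1819
tree:
0.5765
1.2119 0.0920
2.5234 0.2122 0.0000
5.1925 0.4896 0.0000 0.0000
10.5281 1.1296 0.0000 0.0000 0.0000
17.9714 2.6061 0.0000 0.0000 0.0000 0.0000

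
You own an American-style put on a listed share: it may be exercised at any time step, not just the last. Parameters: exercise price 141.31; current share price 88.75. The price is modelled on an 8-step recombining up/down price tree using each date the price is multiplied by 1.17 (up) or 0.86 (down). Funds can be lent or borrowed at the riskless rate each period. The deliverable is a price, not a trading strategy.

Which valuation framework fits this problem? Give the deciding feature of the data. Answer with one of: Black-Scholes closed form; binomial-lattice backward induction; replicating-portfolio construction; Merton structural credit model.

Key observation: the exercise right at every one of the 8 steps is what matters: each node needs max(141.31 − S, continuation), which only the stepwise tree valuation starting from spot 88.75 delivers.

framework: binomial-lattice backward induction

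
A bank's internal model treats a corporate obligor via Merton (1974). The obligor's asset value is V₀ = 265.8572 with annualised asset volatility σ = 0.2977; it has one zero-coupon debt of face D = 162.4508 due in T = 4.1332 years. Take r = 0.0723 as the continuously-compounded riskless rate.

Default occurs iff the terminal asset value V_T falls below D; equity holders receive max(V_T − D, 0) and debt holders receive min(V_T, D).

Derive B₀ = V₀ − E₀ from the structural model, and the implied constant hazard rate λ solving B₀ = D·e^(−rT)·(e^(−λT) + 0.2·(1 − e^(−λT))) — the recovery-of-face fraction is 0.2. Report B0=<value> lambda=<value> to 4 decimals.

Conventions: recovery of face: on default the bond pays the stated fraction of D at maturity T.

Apply the equity-as-call identities (strike 162.4508, horizon 4.1332 years):
d₁ = [ln(V₀/D) + (r + σ²/2)T] / (σ√T)
   = [ln(265.8572/162.4508) + (0.0723 + 0.5·0.2977²)·4.1332] / (0.2977·√4.1332)
   = [0.492584 + 0.481983] / 0.605232 = 1.610237
d₂ = d₁ − σ√T = 1.610237 − 0.605232 = 1.005005
N(d₁) = 0.946327,  N(d₂) = 0.842553,  e^(−rT) = 0.741685
E₀ = V₀·N(d₁) − D·e^(−rT)·N(d₂)
   = 265.8572·0.946327 − 162.4508·0.741685·0.842553 = 150.070879
B₀ = V₀ − E₀ = 265.8572 − 150.070879 = 115.786321
e^(−λT) = (B₀·e^(rT)/D − 0.2)/(1 − 0.2) = (115.7863·1.348281/162.4508 − 0.2)/0.8 = 0.95122873
λ = −ln(0.95122873)/4.1332 = 0.012097

B0=115.7863 lambda=0.0121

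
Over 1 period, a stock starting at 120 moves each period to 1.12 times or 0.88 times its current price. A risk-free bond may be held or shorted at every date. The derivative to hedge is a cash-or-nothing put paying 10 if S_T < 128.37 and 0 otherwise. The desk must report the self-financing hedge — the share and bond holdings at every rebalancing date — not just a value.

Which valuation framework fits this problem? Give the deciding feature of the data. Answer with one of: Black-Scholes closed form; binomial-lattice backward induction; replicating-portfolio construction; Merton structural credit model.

Key observation: a price alone would not answer the question — the per-node share/bond construction on the spot-120, 1.12/0.88 tree is required, and only the replicating-portfolio method yields it.

framework: replicating-portfolio construction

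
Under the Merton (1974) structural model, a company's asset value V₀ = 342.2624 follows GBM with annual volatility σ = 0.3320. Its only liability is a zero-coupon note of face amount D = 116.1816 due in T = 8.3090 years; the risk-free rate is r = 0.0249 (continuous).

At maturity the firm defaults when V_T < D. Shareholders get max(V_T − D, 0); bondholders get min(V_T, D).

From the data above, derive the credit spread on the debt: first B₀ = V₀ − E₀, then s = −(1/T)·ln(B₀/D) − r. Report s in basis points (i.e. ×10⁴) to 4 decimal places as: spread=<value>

spread=86.7085

Work the structural quantities from V₀ = 342.2624 against face 116.1816:
d₁ = [ln(V₀/D) + (r + σ²/2)T] / (σ√T)
   = [ln(342.2624/116.1816) + (0.0249 + 0.5·0.3320²)·8.3090] / (0.3320·√8.3090)
   = [1.080423 + 0.664820] / 0.957001 = 1.823658
d₂ = d₁ − σ√T = 1.823658 − 0.957001 = 0.866657
N(d₁) = 0.965898,  N(d₂) = 0.806935,  e^(−rT) = 0.813106
E₀ = V₀·N(d₁) − D·e^(−rT)·N(d₂)
   = 342.2624·0.965898 − 116.1816·0.813106·0.806935 = 254.361129
B₀ = V₀ − E₀ = 342.2624 − 254.361129 = 87.901271
spread = −(1/T)·ln(B₀/D) − r = −(1/8.3090)·ln(87.901271/116.1816) − 0.0249 = 0.00867085
in basis points: 0.00867085 × 10⁴ = 86.7085 bp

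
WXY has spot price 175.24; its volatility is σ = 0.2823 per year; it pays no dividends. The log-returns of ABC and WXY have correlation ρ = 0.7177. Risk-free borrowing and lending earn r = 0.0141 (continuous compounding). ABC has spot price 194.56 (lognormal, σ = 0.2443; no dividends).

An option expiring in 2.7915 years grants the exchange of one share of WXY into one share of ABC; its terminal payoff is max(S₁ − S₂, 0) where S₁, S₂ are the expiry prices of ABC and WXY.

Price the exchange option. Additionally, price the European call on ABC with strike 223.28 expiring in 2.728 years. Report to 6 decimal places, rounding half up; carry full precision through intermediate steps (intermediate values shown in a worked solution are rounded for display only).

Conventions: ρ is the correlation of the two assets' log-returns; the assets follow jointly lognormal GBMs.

exchange price = 35.484322
price(ABC call K=223.28) = 23.553353

σ_eff = √(σ₁² + σ₂² − 2ρσ₁σ₂) = √(0.2443² + 0.2823² − 2·0.7177·0.2443·0.2823) = 0.200953
d₁ = (ln(S₁/S₂) + (q₂ − q₁ + σ_eff²/2)T) / (σ_eff√T) = (ln(194.56/175.24) + (0.0 − 0.0 + 0.020191)·2.7915) / 0.335748 = 0.479370
d₂ = d₁ − σ_eff√T = 0.479370 − 0.335748 = 0.143622
N(d₁) = 0.684162,  N(d₂) = 0.557100
V = S₁·e^{−q₁T}·N(d₁) − S₂·e^{−q₂T}·N(d₂) = 133.110608 − 97.626286 = 35.484322
[vanilla: ABC call K=223.28]
σ√T = 0.2443·√2.728 = 0.403502
d₁ = (ln(S/K) + (r+σ²/2)T) / (σ√T) = (ln(194.56/223.28) + (0.0141+0.2443²/2)·2.728) / 0.403502 = (-0.137686 + 0.119872) / 0.403502 = -0.044149
d₂ = d₁ − σ√T = -0.044149 − 0.403502 = -0.447651
e^{−rT} = 0.962266
N(d₁) = 0.482393,  N(d₂) = 0.327203
price = S·N(d₁) − K·e^{−rT}·N(d₂) = 93.854334 − 70.300981 = 23.553353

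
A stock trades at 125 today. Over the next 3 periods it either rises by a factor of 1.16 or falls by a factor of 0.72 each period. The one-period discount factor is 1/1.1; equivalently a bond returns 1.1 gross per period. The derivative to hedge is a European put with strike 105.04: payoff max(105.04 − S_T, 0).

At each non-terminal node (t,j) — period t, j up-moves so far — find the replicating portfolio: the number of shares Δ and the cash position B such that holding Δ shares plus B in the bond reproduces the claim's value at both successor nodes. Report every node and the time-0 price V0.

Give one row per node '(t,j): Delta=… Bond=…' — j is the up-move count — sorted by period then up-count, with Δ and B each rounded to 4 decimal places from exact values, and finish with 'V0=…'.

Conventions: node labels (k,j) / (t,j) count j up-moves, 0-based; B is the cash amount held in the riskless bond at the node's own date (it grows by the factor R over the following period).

(0,0): Delta=-0.1137 Bond=15.4039
(1,0): Delta=-0.6815 Bond=68.0479
(1,1): Delta=-0.0580 Bond=8.8753
(2,0): Delta=-1.0000 Bond=95.4909
(2,1): Delta=-0.6503 Bond=71.5940
(2,2): Delta=0.0000 Bond=0.0000
V0=1.1925

The replicating-portfolio and risk-neutral prices coincide; use p* = (1.1−0.72)/(1.16−0.72) = 0.8636 for the latter.
Payoffs at expiry: V(3,0)=58.3840, V(3,1)=29.8720, V(3,2)=0.0000, V(3,3)=0.0000
(2,0): S=64.8000. Δ = (V_up−V_dn)/(S_up−S_dn) = (29.8720−58.3840)/(75.1680−46.6560) = -1.0000. V = [p*·29.8720 + (1−p*)·58.3840]/1.1 = 30.6909. B = V − Δ·S = 95.4909.
(2,1): S=104.4000. Δ = (V_up−V_dn)/(S_up−S_dn) = (0.0000−29.8720)/(121.1040−75.1680) = -0.6503. V = [p*·0.0000 + (1−p*)·29.8720]/1.1 = 3.7031. B = V − Δ·S = 71.5940.
(2,2): S=168.2000. Δ = (V_up−V_dn)/(S_up−S_dn) = (0.0000−0.0000)/(195.1120−121.1040) = 0.0000. V = [p*·0.0000 + (1−p*)·0.0000]/1.1 = 0.0000. B = V − Δ·S = 0.0000.
(1,0): S=90.0000. Δ = (V_up−V_dn)/(S_up−S_dn) = (3.7031−30.6909)/(104.4000−64.8000) = -0.6815. V = [p*·3.7031 + (1−p*)·30.6909]/1.1 = 6.7121. B = V − Δ·S = 68.0479.
(1,1): S=145.0000. Δ = (V_up−V_dn)/(S_up−S_dn) = (0.0000−3.7031)/(168.2000−104.4000) = -0.0580. V = [p*·0.0000 + (1−p*)·3.7031]/1.1 = 0.4591. B = V − Δ·S = 8.8753.
(0,0): S=125.0000. Δ = (V_up−V_dn)/(S_up−S_dn) = (0.4591−6.7121)/(145.0000−90.0000) = -0.1137. V = [p*·0.4591 + (1−p*)·6.7121]/1.1 = 1.1925. B = V − Δ·S = 15.4039.
Sanity check at the root: Δ(0,0)·S0 + B(0,0) reproduces V0 = 1.1925.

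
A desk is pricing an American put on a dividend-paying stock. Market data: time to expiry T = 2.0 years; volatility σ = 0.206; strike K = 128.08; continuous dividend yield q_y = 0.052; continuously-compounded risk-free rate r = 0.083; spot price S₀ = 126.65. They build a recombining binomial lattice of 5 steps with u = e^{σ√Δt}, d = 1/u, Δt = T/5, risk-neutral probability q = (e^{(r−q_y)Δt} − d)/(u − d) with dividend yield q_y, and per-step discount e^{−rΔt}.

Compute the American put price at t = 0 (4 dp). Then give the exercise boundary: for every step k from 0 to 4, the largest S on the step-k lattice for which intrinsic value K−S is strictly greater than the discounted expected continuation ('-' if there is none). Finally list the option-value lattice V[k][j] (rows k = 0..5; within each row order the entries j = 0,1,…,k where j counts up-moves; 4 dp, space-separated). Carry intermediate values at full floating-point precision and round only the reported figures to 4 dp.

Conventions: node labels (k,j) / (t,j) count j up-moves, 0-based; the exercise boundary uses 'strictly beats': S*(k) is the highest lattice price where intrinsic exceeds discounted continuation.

price = 12.0015
boundary = - - 97.5979 85.6758 97.5979
tree:
12.0015
19.4819 5.7495
30.4821 10.4082 1.7429
42.4042 18.2446 3.7167 0.0000
52.8700 30.4821 7.9257 0.0000 0.0000
62.0573 42.4042 16.9010 0.0000 0.0000 0.0000

params: Δt=0.40000 u=1.13915 d=0.87784 q=0.51522 e^(-rΔt)=0.96735
t_5 payoffs: 62.0573 42.4042 16.9010 0.0000 0.0000 0.0000
t_4: node(4,0) S=75.2100 payoff=52.8700 vs cont=50.2358 → 52.8700 [stop]  node(4,1) S=97.5979 payoff=30.4821 vs cont=28.3088 → 30.4821 [stop]  node(4,2) S=126.6500 payoff=1.4300 vs cont=7.9257 → 7.9257 [wait]  node(4,3) S=164.3501 payoff=0.0000 vs cont=0.0000 → 0.0000 [wait]  node(4,4) S=213.2725 payoff=0.0000 vs cont=0.0000 → 0.0000 [wait]  ⇒ S*(4)=97.5979
t_3: node(3,0) S=85.6758 payoff=42.4042 vs cont=39.9855 → 42.4042 [stop]  node(3,1) S=111.1790 payoff=16.9010 vs cont=18.2446 → 18.2446 [wait]  node(3,2) S=144.2738 payoff=0.0000 vs cont=3.7167 → 3.7167 [wait]  node(3,3) S=187.2201 payoff=0.0000 vs cont=0.0000 → 0.0000 [wait]  ⇒ S*(3)=85.6758
t_2: node(2,0) S=97.5979 payoff=30.4821 vs cont=28.9784 → 30.4821 [stop]  node(2,1) S=126.6500 payoff=1.4300 vs cont=10.4082 → 10.4082 [wait]  node(2,2) S=164.3501 payoff=0.0000 vs cont=1.7429 → 1.7429 [wait]  ⇒ S*(2)=97.5979
t_1: node(1,0) S=111.1790 payoff=16.9010 vs cont=19.4819 → 19.4819 [wait]  node(1,1) S=144.2738 payoff=0.0000 vs cont=5.7495 → 5.7495 [wait]  ⇒ S*(1)=-
t_0: node(0,0) S=126.6500 payoff=1.4300 vs cont=12.0015 → 12.0015 [wait]  ⇒ S*(0)=-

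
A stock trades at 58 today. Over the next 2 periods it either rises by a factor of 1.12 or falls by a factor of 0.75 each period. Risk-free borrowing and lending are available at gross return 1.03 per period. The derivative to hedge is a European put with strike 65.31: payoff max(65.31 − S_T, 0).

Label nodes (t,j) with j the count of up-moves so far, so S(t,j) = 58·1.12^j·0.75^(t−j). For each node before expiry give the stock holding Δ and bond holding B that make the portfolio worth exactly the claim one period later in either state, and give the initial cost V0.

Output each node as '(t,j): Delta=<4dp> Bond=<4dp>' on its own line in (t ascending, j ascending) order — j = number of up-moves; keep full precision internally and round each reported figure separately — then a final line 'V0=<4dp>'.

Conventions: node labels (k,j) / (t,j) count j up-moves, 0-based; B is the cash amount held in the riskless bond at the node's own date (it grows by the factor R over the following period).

Arbitrage-free pricing uses the up-move probability p* = (R−d)/(u−d) = 0.7568, discounting each step at R = 1.03.
Expiry values: V(2,0)=32.6850, V(2,1)=16.5900, V(2,2)=0.0000
  t=1,j=0: stock 43.5000 → up 48.7200 (V=16.5900), down 32.6250 (V=32.6850). Price 19.9078; hedge Δ=-1.0000, bond B=63.4078.
  t=1,j=1: stock 64.9600 → up 72.7552 (V=0.0000), down 48.7200 (V=16.5900). Price 3.9179; hedge Δ=-0.6902, bond B=48.7557.
  t=0,j=0: stock 58.0000 → up 64.9600 (V=3.9179), down 43.5000 (V=19.9078). Price 7.5799; hedge Δ=-0.7451, bond B=50.7958.
Check: Δ(0,0)·S0 + B(0,0) = 7.5799 = V0.

(0,0): Delta=-0.7451 Bond=50.7958
(1,0): Delta=-1.0000 Bond=63.4078
(1,1): Delta=-0.6902 Bond=48.7557
V0=7.5799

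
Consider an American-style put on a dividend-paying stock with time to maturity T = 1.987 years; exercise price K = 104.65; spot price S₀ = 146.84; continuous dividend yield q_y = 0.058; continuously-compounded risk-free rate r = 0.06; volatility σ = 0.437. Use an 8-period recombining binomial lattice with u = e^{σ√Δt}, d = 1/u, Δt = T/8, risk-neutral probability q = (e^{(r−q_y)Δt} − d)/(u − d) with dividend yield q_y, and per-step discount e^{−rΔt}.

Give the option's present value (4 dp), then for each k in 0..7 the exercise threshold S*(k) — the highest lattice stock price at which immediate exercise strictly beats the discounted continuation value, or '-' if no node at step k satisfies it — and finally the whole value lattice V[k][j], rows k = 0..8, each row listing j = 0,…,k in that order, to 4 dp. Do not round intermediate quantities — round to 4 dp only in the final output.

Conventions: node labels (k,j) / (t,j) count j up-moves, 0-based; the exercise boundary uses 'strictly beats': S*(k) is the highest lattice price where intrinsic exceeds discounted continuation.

Δt=0.24838, u=1.24332, d=0.80430, q=0.44690, disc=e^(-rΔt)=0.98521
k=8 terminal: V=max(K-S,0) → 78.9360 64.8999 43.2022 9.6605 0.0000 0.0000 0.0000 0.0000 0.0000
k=7: j=0 S=31.9708 intr=72.6792 cont=71.5885 V=72.6792[EX]; j=1 S=49.4222 intr=55.2278 cont=54.3867 V=55.2278[EX]; j=2 S=76.3996 intr=28.2504 cont=27.7951 V=28.2504[EX]; j=3 S=118.1027 intr=0.0000 cont=5.2642 V=5.2642[hold]; j=4 S=182.5697 intr=0.0000 cont=0.0000 V=0.0000[hold]; j=5 S=282.2264 intr=0.0000 cont=0.0000 V=0.0000[hold]; j=6 S=436.2813 intr=0.0000 cont=0.0000 V=0.0000[hold]; j=7 S=674.4278 intr=0.0000 cont=0.0000 V=0.0000[hold]  S*(7)=76.3996
k=6: j=0 S=39.7501 intr=64.8999 cont=63.9205 V=64.8999[EX]; j=1 S=61.4478 intr=43.2022 cont=42.5330 V=43.2022[EX]; j=2 S=94.9895 intr=9.6605 cont=17.7120 V=17.7120[hold]; j=3 S=146.8400 intr=0.0000 cont=2.8686 V=2.8686[hold]; j=4 S=226.9934 intr=0.0000 cont=0.0000 V=0.0000[hold]; j=5 S=350.8990 intr=0.0000 cont=0.0000 V=0.0000[hold]; j=6 S=542.4391 intr=0.0000 cont=0.0000 V=0.0000[hold]  S*(6)=61.4478
k=5: j=0 S=49.4222 intr=55.2278 cont=54.3867 V=55.2278[EX]; j=1 S=76.3996 intr=28.2504 cont=31.3401 V=31.3401[hold]; j=2 S=118.1027 intr=0.0000 cont=10.9146 V=10.9146[hold]; j=3 S=182.5697 intr=0.0000 cont=1.5631 V=1.5631[hold]; j=4 S=282.2264 intr=0.0000 cont=0.0000 V=0.0000[hold]; j=5 S=436.2813 intr=0.0000 cont=0.0000 V=0.0000[hold]  S*(5)=49.4222
k=4: j=0 S=61.4478 intr=43.2022 cont=43.8934 V=43.8934[hold]; j=1 S=94.9895 intr=9.6605 cont=21.8834 V=21.8834[hold]; j=2 S=146.8400 intr=0.0000 cont=6.6358 V=6.6358[hold]; j=3 S=226.9934 intr=0.0000 cont=0.8518 V=0.8518[hold]; j=4 S=350.8990 intr=0.0000 cont=0.0000 V=0.0000[hold]  S*(4)=-
k=3: j=0 S=76.3996 intr=28.2504 cont=33.5534 V=33.5534[hold]; j=1 S=118.1027 intr=0.0000 cont=14.8464 V=14.8464[hold]; j=2 S=182.5697 intr=0.0000 cont=3.9910 V=3.9910[hold]; j=3 S=282.2264 intr=0.0000 cont=0.4642 V=0.4642[hold]  S*(3)=-
k=2: j=0 S=94.9895 intr=9.6605 cont=24.8206 V=24.8206[hold]; j=1 S=146.8400 intr=0.0000 cont=9.8473 V=9.8473[hold]; j=2 S=226.9934 intr=0.0000 cont=2.3791 V=2.3791[hold]  S*(2)=-
k=1: j=0 S=118.1027 intr=0.0000 cont=17.8609 V=17.8609[hold]; j=1 S=182.5697 intr=0.0000 cont=6.4135 V=6.4135[hold]  S*(1)=-
k=0: j=0 S=146.8400 intr=0.0000 cont=12.5565 V=12.5565[hold]  S*(0)=-

price = 12.5565
boundary = - - - - - 49.4222 61.4478 76.3996
tree:
12.5565
17.8609 6.4135
24.8206 9.8473 2.3791
33.5534 14.8464 3.9910 0.4642
43.8934 21.8834 6.6358 0.8518 0.0000
55.2278 31.3401 10.9146 1.5631 0.0000 0.0000
64.8999 43.2022 17.7120 2.8686 0.0000 0.0000 0.0000
72.6792 55.2278 28.2504 5.2642 0.0000 0.0000 0.0000 0.0000
78.9360 64.8999 43.2022 9.6605 0.0000 0.0000 0.0000 0.0000 0.0000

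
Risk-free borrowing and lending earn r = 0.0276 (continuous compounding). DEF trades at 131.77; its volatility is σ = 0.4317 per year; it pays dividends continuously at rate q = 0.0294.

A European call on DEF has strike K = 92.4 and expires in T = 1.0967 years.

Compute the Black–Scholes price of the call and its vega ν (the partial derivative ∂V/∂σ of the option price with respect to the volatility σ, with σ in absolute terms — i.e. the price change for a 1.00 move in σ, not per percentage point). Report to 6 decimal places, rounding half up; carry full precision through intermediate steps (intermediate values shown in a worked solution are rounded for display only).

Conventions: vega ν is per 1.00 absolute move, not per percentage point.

price = 43.867038
ν = 32.112329

σ√T = 0.4317·√1.0967 = 0.452091
d₁ = (ln(S/K) + (r−q+σ²/2)T) / (σ√T) = (ln(131.77/92.4) + (0.0276−0.0294+0.4317²/2)·1.0967) / 0.452091 = (0.354931 + 0.100219) / 0.452091 = 1.006766
d₂ = d₁ − σ√T = 1.006766 − 0.452091 = 0.554675
e^{−rT} = 0.970185
e^{−qT} = 0.968271
N(d₁) = 0.842976,  N(d₂) = 0.710442
Call price V = S·e^{−qT}·N(d₁) − K·e^{−rT}·N(d₂) = 107.554615 − 63.687577 = 43.867038
φ(d₁) = (1/√(2π))·e^{−d₁²/2} = 0.240333
ν = S·e^{−qT}·φ(d₁)·√T = 32.112329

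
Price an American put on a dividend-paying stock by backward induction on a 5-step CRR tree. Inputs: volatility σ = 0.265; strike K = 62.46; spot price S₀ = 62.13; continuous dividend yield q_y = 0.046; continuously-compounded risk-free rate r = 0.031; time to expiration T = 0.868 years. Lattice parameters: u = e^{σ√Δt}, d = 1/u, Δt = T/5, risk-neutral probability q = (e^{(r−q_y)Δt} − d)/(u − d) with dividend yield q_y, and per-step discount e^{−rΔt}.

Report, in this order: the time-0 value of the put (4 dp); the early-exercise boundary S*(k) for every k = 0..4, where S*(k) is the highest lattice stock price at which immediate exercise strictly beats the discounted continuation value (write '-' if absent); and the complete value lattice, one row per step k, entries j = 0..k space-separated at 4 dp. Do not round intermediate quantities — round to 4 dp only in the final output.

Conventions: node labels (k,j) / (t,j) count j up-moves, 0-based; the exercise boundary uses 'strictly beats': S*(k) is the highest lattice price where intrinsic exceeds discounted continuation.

price = 6.7848
boundary = - - - - 39.9479
tree:
6.7848
9.7363 3.4088
13.4907 5.4548 1.0535
17.8962 8.4911 1.9639 0.0000
22.5121 12.7017 3.6611 0.0000 0.0000
26.6881 17.8486 6.8248 0.0000 0.0000 0.0000

params: Δt=0.17360 u=1.11674 d=0.89546 q=0.46067 e^(-rΔt)=0.99463
t_5 payoffs: 26.6881 17.8486 6.8248 0.0000 0.0000 0.0000
t_4: node(4,0) S=39.9479 payoff=22.5121 vs cont=22.4946 → 22.5121 [stop]  node(4,1) S=49.8193 payoff=12.6407 vs cont=12.7017 → 12.7017 [wait]  node(4,2) S=62.1300 payoff=0.3300 vs cont=3.6611 → 3.6611 [wait]  node(4,3) S=77.4827 payoff=0.0000 vs cont=0.0000 → 0.0000 [wait]  node(4,4) S=96.6293 payoff=0.0000 vs cont=0.0000 → 0.0000 [wait]  ⇒ S*(4)=39.9479
t_3: node(3,0) S=44.6114 payoff=17.8486 vs cont=17.8962 → 17.8962 [wait]  node(3,1) S=55.6352 payoff=6.8248 vs cont=8.4911 → 8.4911 [wait]  node(3,2) S=69.3830 payoff=0.0000 vs cont=1.9639 → 1.9639 [wait]  node(3,3) S=86.5280 payoff=0.0000 vs cont=0.0000 → 0.0000 [wait]  ⇒ S*(3)=-
t_2: node(2,0) S=49.8193 payoff=12.6407 vs cont=13.4907 → 13.4907 [wait]  node(2,1) S=62.1300 payoff=0.3300 vs cont=5.4548 → 5.4548 [wait]  node(2,2) S=77.4827 payoff=0.0000 vs cont=1.0535 → 1.0535 [wait]  ⇒ S*(2)=-
t_1: node(1,0) S=55.6352 payoff=6.8248 vs cont=9.7363 → 9.7363 [wait]  node(1,1) S=69.3830 payoff=0.0000 vs cont=3.4088 → 3.4088 [wait]  ⇒ S*(1)=-
t_0: node(0,0) S=62.1300 payoff=0.3300 vs cont=6.7848 → 6.7848 [wait]  ⇒ S*(0)=-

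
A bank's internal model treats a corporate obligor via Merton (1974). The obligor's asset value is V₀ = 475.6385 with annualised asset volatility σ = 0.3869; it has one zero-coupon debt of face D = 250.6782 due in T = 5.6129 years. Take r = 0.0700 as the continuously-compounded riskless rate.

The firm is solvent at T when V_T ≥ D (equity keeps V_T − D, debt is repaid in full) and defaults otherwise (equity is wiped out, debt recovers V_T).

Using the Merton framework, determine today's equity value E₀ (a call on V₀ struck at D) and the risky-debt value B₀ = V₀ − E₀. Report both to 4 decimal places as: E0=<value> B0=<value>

E0=322.1790 B0=153.4595

Equity is a call on the firm's assets struck at D = 250.6782:
d₁ = [ln(V₀/D) + (r + σ²/2)T] / (σ√T)
   = [ln(475.6385/250.6782) + (0.0700 + 0.5·0.3869²)·5.6129] / (0.3869·√5.6129)
   = [0.640488 + 0.813005] / 0.916626 = 1.585698
d₂ = d₁ − σ√T = 1.585698 − 0.916626 = 0.669072
N(d₁) = 0.943596,  N(d₂) = 0.748275,  e^(−rT) = 0.675094
E₀ = V₀·N(d₁) − D·e^(−rT)·N(d₂)
   = 475.6385·0.943596 − 250.6782·0.675094·0.748275 = 322.178981
B₀ = V₀ − E₀ = 475.6385 − 322.178981 = 153.459519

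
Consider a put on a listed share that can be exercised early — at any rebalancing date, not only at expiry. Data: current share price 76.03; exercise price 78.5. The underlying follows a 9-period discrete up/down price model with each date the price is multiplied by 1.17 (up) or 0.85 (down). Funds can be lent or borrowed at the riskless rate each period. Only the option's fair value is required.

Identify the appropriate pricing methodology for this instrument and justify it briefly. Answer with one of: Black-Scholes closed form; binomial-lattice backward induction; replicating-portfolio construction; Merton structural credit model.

framework: binomial-lattice backward induction

Key observation: the exercise right at every one of the 9 steps is what matters: each node needs max(78.5 − S, continuation), which only the stepwise tree valuation starting from spot 76.03 delivers.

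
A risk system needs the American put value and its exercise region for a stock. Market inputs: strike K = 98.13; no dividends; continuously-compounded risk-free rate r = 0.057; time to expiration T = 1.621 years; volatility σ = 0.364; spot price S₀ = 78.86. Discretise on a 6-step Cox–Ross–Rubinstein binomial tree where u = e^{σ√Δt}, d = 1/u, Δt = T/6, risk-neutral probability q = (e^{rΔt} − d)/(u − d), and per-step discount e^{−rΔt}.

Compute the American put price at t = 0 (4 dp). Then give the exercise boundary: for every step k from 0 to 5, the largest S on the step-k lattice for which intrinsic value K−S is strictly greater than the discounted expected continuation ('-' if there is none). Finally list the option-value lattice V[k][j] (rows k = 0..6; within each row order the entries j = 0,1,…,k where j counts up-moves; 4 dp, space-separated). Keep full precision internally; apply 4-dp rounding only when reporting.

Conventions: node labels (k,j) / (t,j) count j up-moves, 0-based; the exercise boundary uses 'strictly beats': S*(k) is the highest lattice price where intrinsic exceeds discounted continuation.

price = 23.7220
boundary = - - 54.0158 65.2663 54.0158 65.2663
tree:
23.7220
32.9942 14.9555
44.1142 22.6237 7.5590
53.4253 32.8637 12.8297 2.3893
61.1314 44.1142 21.0582 4.7916 0.0000
67.5091 53.4253 32.8637 9.6090 0.0000 0.0000
72.7875 61.1314 44.1142 19.2700 0.0000 0.0000 0.0000

Δt=0.27017  u=1.20828  d=0.82762  q=0.49361  discount=0.98472
step 6 (expiry): payoffs max(K−S,0) = 72.7875 61.1314 44.1142 19.2700 0.0000 0.0000 0.0000
step 5: (k=5,j=0): S=30.6209, K−S=67.5091, hold=66.0095 ⇒ V=67.5091 exercise | (k=5,j=1): S=44.7047, K−S=53.4253, hold=51.9257 ⇒ V=53.4253 exercise | (k=5,j=2): S=65.2663, K−S=32.8637, hold=31.3641 ⇒ V=32.8637 exercise | (k=5,j=3): S=95.2850, K−S=2.8450, hold=9.6090 ⇒ V=9.6090 continue | (k=5,j=4): S=139.1106, K−S=0.0000, hold=0.0000 ⇒ V=0.0000 continue | (k=5,j=5): S=203.0933, K−S=0.0000, hold=0.0000 ⇒ V=0.0000 continue  boundary S*=65.2663
step 4: (k=4,j=0): S=36.9986, K−S=61.1314, hold=59.6318 ⇒ V=61.1314 exercise | (k=4,j=1): S=54.0158, K−S=44.1142, hold=42.6146 ⇒ V=44.1142 exercise | (k=4,j=2): S=78.8600, K−S=19.2700, hold=21.0582 ⇒ V=21.0582 continue | (k=4,j=3): S=115.1310, K−S=0.0000, hold=4.7916 ⇒ V=4.7916 continue | (k=4,j=4): S=168.0846, K−S=0.0000, hold=0.0000 ⇒ V=0.0000 continue  boundary S*=54.0158
step 3: (k=3,j=0): S=44.7047, K−S=53.4253, hold=51.9257 ⇒ V=53.4253 exercise | (k=3,j=1): S=65.2663, K−S=32.8637, hold=32.2333 ⇒ V=32.8637 exercise | (k=3,j=2): S=95.2850, K−S=2.8450, hold=12.8297 ⇒ V=12.8297 continue | (k=3,j=3): S=139.1106, K−S=0.0000, hold=2.3893 ⇒ V=2.3893 continue  boundary S*=65.2663
step 2: (k=2,j=0): S=54.0158, K−S=44.1142, hold=42.6146 ⇒ V=44.1142 exercise | (k=2,j=1): S=78.8600, K−S=19.2700, hold=22.6237 ⇒ V=22.6237 continue | (k=2,j=2): S=115.1310, K−S=0.0000, hold=7.5590 ⇒ V=7.5590 continue  boundary S*=54.0158
step 1: (k=1,j=0): S=65.2663, K−S=32.8637, hold=32.9942 ⇒ V=32.9942 continue | (k=1,j=1): S=95.2850, K−S=2.8450, hold=14.9555 ⇒ V=14.9555 continue  boundary S*=-
step 0: (k=0,j=0): S=78.8600, K−S=19.2700, hold=23.7220 ⇒ V=23.7220 continue  boundary S*=-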